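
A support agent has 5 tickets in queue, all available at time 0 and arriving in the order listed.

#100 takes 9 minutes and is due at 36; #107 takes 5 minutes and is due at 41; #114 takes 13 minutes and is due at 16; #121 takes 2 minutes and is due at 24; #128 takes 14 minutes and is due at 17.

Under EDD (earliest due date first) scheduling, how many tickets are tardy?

4

EDD (increasing due date): #114 #128 #121 #100 #107.
#114: 0→13, due 16, tardiness 0
#128: 13→27, due 17, tardiness 10
#121: 27→29, due 24, tardiness 5
#100: 29→38, due 36, tardiness 2
#107: 38→43, due 41, tardiness 2
Late tickets: 4.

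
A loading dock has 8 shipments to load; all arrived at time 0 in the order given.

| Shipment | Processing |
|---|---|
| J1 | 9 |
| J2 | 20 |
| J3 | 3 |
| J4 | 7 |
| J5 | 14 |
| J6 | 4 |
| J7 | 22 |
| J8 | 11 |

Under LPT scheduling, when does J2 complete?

LPT (decreasing processing time): J7 J2 J5 J8 J1 J4 J6 J3.
J7: 0→22
J2: 22→42

42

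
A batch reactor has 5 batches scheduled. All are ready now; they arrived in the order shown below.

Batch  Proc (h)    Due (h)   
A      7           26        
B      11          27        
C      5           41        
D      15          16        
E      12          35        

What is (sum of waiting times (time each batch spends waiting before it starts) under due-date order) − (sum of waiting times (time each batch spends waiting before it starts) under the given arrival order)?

EDD (increasing due date): D A B E C.
D: waits 0, runs 0→15
A: waits 15, runs 15→22
B: waits 22, runs 22→33
E: waits 33, runs 33→45
C: waits 45, runs 45→50
Sum = 0+15+22+33+45 = 115.
FIFO (arrival order): A B C D E.
A: waits 0, runs 0→7
B: waits 7, runs 7→18
C: waits 18, runs 18→23
D: waits 23, runs 23→38
E: waits 38, runs 38→50
Sum = 0+7+18+23+38 = 86.
Difference = 115 − 86 = 29.

29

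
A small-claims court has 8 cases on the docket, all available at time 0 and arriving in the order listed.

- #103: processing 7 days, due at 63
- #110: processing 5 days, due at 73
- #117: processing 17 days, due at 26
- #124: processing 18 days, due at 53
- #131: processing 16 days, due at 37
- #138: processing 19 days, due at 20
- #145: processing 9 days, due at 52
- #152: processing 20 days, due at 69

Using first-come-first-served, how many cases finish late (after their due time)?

5

FIFO (arrival order): #103 #110 #117 #124 #131 #138 #145 #152.
#103: 0→7, due 63, tardiness 0
#110: 7→12, due 73, tardiness 0
#117: 12→29, due 26, tardiness 3
#124: 29→47, due 53, tardiness 0
#131: 47→63, due 37, tardiness 26
#138: 63→82, due 20, tardiness 62
#145: 82→91, due 52, tardiness 39
#152: 91→111, due 69, tardiness 42
Late cases: 5.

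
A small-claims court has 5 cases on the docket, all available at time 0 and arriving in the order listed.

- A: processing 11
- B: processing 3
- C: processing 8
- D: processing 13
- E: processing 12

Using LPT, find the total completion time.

LPT (decreasing processing time): D E A C B.
D: 0→13
E: 13→25
A: 25→36
C: 36→44
B: 44→47
Sum = 13+25+36+44+47 = 165.

165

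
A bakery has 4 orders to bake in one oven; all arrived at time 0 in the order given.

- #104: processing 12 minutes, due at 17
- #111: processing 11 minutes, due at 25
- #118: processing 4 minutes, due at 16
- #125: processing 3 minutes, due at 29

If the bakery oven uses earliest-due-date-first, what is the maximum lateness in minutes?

2

EDD (increasing due date): #118 #104 #111 #125.
#118: 0→4, due 16, lateness -12
#104: 4→16, due 17, lateness -1
#111: 16→27, due 25, lateness 2
#125: 27→30, due 29, lateness 1
Maximum = 2.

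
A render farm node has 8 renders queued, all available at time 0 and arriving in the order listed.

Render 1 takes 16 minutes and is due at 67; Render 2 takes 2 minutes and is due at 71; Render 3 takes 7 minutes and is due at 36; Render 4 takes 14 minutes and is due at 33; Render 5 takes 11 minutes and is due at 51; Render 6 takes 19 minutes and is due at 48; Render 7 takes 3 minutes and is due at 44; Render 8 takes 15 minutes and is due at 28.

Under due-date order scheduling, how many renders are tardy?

EDD (increasing due date): Render 8 Render 4 Render 3 Render 7 Render 6 Render 5 Render 1 Render 2.
Render 8: 0→15, due 28, tardiness 0
Render 4: 15→29, due 33, tardiness 0
Render 3: 29→36, due 36, tardiness 0
Render 7: 36→39, due 44, tardiness 0
Render 6: 39→58, due 48, tardiness 10
Render 5: 58→69, due 51, tardiness 18
Render 1: 69→85, due 67, tardiness 18
Render 2: 85→87, due 71, tardiness 16
Late renders: 4.

4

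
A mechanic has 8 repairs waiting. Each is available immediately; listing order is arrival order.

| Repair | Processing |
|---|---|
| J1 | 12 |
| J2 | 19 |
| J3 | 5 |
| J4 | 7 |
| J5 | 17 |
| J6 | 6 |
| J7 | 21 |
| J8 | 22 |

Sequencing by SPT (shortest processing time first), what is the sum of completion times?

SPT (increasing processing time): J3 J6 J4 J1 J5 J2 J7 J8.
J3: 0→5
J6: 5→11
J4: 11→18
J1: 18→30
J5: 30→47
J2: 47→66
J7: 66→87
J8: 87→109
Sum = 5+11+18+30+47+66+87+109 = 373.

373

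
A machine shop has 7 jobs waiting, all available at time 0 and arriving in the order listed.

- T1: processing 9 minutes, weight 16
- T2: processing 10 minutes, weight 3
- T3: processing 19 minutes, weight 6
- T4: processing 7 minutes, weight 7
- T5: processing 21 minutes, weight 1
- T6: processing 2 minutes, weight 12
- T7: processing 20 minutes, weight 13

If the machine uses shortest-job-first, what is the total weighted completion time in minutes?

SPT (increasing processing time): T6 T4 T1 T2 T3 T7 T5.
T6: finishes 2, weight 12, w·C = 24
T4: finishes 9, weight 7, w·C = 63
T1: finishes 18, weight 16, w·C = 288
T2: finishes 28, weight 3, w·C = 84
T3: finishes 47, weight 6, w·C = 282
T7: finishes 67, weight 13, w·C = 871
T5: finishes 88, weight 1, w·C = 88
Sum = 24+63+288+84+282+871+88 = 1700.

1700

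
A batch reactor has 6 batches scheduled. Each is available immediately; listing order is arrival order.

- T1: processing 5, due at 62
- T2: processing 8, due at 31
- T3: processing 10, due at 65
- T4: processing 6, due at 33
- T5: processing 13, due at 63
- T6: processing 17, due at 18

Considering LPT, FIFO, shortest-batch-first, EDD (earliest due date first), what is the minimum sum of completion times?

165

LPT (decreasing processing time): T6 T5 T3 T2 T4 T1.
T6: 0→17
T5: 17→30
T3: 30→40
T2: 40→48
T4: 48→54
T1: 54→59
Sum = 17+30+40+48+54+59 = 248.
FIFO (arrival order): T1 T2 T3 T4 T5 T6.
T1: 0→5
T2: 5→13
T3: 13→23
T4: 23→29
T5: 29→42
T6: 42→59
Sum = 5+13+23+29+42+59 = 171.
SPT (increasing processing time): T1 T4 T2 T3 T5 T6.
T1: 0→5
T4: 5→11
T2: 11→19
T3: 19→29
T5: 29→42
T6: 42→59
Sum = 5+11+19+29+42+59 = 165.
EDD (increasing due date): T6 T2 T4 T1 T5 T3.
T6: 0→17
T2: 17→25
T4: 25→31
T1: 31→36
T5: 36→49
T3: 49→59
Sum = 17+25+31+36+49+59 = 217.
LPT 248, FIFO 171, SPT 165, EDD 217 → minimum 165.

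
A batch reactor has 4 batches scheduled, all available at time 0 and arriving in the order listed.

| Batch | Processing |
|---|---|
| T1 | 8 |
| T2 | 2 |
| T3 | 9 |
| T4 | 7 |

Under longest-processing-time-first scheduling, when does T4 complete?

LPT (decreasing processing time): T3 T1 T4 T2.
T3: 0→9
T1: 9→17
T4: 17→24

24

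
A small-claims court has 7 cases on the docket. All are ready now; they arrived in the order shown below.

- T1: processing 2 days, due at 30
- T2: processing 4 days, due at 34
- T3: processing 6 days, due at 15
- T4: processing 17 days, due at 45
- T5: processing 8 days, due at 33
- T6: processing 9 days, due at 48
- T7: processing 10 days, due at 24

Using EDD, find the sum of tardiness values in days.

10

EDD (increasing due date): T3 T7 T1 T5 T2 T4 T6.
T3: 0→6, due 15, tardiness 0
T7: 6→16, due 24, tardiness 0
T1: 16→18, due 30, tardiness 0
T5: 18→26, due 33, tardiness 0
T2: 26→30, due 34, tardiness 0
T4: 30→47, due 45, tardiness 2
T6: 47→56, due 48, tardiness 8
Sum = 0+0+0+0+0+2+8 = 10.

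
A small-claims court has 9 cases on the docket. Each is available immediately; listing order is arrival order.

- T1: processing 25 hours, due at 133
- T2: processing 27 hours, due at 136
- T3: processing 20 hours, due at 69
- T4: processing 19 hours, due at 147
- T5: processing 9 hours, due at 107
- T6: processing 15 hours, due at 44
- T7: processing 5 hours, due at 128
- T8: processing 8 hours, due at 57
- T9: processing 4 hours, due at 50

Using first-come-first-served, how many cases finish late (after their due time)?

FIFO (arrival order): T1 T2 T3 T4 T5 T6 T7 T8 T9.
T1: 0→25, due 133, tardiness 0
T2: 25→52, due 136, tardiness 0
T3: 52→72, due 69, tardiness 3
T4: 72→91, due 147, tardiness 0
T5: 91→100, due 107, tardiness 0
T6: 100→115, due 44, tardiness 71
T7: 115→120, due 128, tardiness 0
T8: 120→128, due 57, tardiness 71
T9: 128→132, due 50, tardiness 82
Late cases: 4.

4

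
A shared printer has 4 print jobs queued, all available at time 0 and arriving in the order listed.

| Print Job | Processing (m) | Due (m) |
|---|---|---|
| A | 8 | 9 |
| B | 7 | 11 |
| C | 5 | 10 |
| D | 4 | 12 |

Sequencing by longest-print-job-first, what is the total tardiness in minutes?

LPT (decreasing processing time): A B C D.
A: 0→8, due 9, tardiness 0
B: 8→15, due 11, tardiness 4
C: 15→20, due 10, tardiness 10
D: 20→24, due 12, tardiness 12
Sum = 0+4+10+12 = 26.

26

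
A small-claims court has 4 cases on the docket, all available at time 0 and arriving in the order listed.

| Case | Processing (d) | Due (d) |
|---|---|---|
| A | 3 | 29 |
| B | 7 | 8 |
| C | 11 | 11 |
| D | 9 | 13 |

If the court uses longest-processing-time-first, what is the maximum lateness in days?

19

LPT (decreasing processing time): C D B A.
C: 0→11, due 11, lateness 0
D: 11→20, due 13, lateness 7
B: 20→27, due 8, lateness 19
A: 27→30, due 29, lateness 1
Maximum = 19.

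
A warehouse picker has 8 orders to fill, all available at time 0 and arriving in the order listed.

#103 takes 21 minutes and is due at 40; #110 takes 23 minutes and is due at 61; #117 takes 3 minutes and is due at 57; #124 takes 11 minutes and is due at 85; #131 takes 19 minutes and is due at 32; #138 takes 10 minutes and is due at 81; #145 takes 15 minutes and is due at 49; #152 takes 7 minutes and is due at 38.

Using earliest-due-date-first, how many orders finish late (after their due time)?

6

EDD (increasing due date): #131 #152 #103 #145 #117 #110 #138 #124.
#131: 0→19, due 32, tardiness 0
#152: 19→26, due 38, tardiness 0
#103: 26→47, due 40, tardiness 7
#145: 47→62, due 49, tardiness 13
#117: 62→65, due 57, tardiness 8
#110: 65→88, due 61, tardiness 27
#138: 88→98, due 81, tardiness 17
#124: 98→109, due 85, tardiness 24
Late orders: 6.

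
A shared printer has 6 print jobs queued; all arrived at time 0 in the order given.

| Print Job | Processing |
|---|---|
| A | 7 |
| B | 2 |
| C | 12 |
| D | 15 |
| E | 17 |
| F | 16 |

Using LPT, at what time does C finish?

60

LPT (decreasing processing time): E F D C A B.
E: 0→17
F: 17→33
D: 33→48
C: 48→60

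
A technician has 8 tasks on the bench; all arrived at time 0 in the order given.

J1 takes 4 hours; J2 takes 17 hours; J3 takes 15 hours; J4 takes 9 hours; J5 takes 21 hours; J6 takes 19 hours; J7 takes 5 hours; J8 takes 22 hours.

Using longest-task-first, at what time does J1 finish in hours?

LPT (decreasing processing time): J8 J5 J6 J2 J3 J4 J7 J1.
J8: 0→22
J5: 22→43
J6: 43→62
J2: 62→79
J3: 79→94
J4: 94→103
J7: 103→108
J1: 108→112

112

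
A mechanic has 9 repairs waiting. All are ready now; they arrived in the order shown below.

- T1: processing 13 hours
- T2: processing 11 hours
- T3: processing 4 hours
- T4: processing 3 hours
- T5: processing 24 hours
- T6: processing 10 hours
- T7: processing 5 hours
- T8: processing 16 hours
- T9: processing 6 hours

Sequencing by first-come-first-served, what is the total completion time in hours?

FIFO (arrival order): T1 T2 T3 T4 T5 T6 T7 T8 T9.
T1: 0→13
T2: 13→24
T3: 24→28
T4: 28→31
T5: 31→55
T6: 55→65
T7: 65→70
T8: 70→86
T9: 86→92
Sum = 13+24+28+31+55+65+70+86+92 = 464.

464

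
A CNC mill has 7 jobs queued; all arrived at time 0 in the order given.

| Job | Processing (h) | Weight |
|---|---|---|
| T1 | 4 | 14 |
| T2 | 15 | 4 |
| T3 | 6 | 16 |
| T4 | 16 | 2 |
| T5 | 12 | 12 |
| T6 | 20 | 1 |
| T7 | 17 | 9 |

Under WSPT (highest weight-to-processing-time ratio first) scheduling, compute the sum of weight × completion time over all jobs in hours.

1277

WSPT (decreasing weight/processing-time ratio): T1 T3 T5 T7 T2 T4 T6.
T1: finishes 4, weight 14, w·C = 56
T3: finishes 10, weight 16, w·C = 160
T5: finishes 22, weight 12, w·C = 264
T7: finishes 39, weight 9, w·C = 351
T2: finishes 54, weight 4, w·C = 216
T4: finishes 70, weight 2, w·C = 140
T6: finishes 90, weight 1, w·C = 90
Sum = 56+160+264+351+216+140+90 = 1277.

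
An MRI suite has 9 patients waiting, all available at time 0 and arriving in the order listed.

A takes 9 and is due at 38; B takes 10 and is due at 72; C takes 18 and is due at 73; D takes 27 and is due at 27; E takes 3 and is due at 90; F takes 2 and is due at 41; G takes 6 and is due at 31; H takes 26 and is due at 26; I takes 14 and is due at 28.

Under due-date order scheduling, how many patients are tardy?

8

EDD (increasing due date): H D I G A F B C E.
H: 0→26, due 26, tardiness 0
D: 26→53, due 27, tardiness 26
I: 53→67, due 28, tardiness 39
G: 67→73, due 31, tardiness 42
A: 73→82, due 38, tardiness 44
F: 82→84, due 41, tardiness 43
B: 84→94, due 72, tardiness 22
C: 94→112, due 73, tardiness 39
E: 112→115, due 90, tardiness 25
Late patients: 8.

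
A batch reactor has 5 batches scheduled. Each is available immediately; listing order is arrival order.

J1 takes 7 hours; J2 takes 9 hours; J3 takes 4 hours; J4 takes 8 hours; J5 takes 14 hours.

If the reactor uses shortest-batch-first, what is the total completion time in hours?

SPT (increasing processing time): J3 J1 J4 J2 J5.
J3: 0→4
J1: 4→11
J4: 11→19
J2: 19→28
J5: 28→42
Sum = 4+11+19+28+42 = 104.

104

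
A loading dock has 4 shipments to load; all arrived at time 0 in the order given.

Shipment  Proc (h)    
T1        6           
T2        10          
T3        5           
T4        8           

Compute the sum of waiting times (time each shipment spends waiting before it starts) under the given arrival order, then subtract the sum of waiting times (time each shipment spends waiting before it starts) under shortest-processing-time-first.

8

FIFO (arrival order): T1 T2 T3 T4.
T1: waits 0, runs 0→6
T2: waits 6, runs 6→16
T3: waits 16, runs 16→21
T4: waits 21, runs 21→29
Sum = 0+6+16+21 = 43.
SPT (increasing processing time): T3 T1 T4 T2.
T3: waits 0, runs 0→5
T1: waits 5, runs 5→11
T4: waits 11, runs 11→19
T2: waits 19, runs 19→29
Sum = 0+5+11+19 = 35.
Difference = 43 − 35 = 8.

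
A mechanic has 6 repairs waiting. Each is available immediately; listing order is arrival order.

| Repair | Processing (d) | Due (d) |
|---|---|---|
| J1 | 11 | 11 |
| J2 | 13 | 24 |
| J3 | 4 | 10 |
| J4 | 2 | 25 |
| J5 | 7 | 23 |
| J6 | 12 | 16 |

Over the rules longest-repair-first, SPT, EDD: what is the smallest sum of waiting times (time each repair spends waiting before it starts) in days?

LPT (decreasing processing time): J2 J6 J1 J5 J3 J4.
J2: waits 0, runs 0→13
J6: waits 13, runs 13→25
J1: waits 25, runs 25→36
J5: waits 36, runs 36→43
J3: waits 43, runs 43→47
J4: waits 47, runs 47→49
Sum = 0+13+25+36+43+47 = 164.
SPT (increasing processing time): J4 J3 J5 J1 J6 J2.
J4: waits 0, runs 0→2
J3: waits 2, runs 2→6
J5: waits 6, runs 6→13
J1: waits 13, runs 13→24
J6: waits 24, runs 24→36
J2: waits 36, runs 36→49
Sum = 0+2+6+13+24+36 = 81.
EDD (increasing due date): J3 J1 J6 J5 J2 J4.
J3: waits 0, runs 0→4
J1: waits 4, runs 4→15
J6: waits 15, runs 15→27
J5: waits 27, runs 27→34
J2: waits 34, runs 34→47
J4: waits 47, runs 47→49
Sum = 0+4+15+27+34+47 = 127.
LPT 164, SPT 81, EDD 127 → minimum 81.

81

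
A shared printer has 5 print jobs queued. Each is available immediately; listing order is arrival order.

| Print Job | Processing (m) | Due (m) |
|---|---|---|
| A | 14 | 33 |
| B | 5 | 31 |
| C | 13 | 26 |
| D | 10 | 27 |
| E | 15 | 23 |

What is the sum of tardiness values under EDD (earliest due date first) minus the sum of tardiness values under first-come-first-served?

-6

EDD (increasing due date): E C D B A.
E: 0→15, due 23, tardiness 0
C: 15→28, due 26, tardiness 2
D: 28→38, due 27, tardiness 11
B: 38→43, due 31, tardiness 12
A: 43→57, due 33, tardiness 24
Sum = 0+2+11+12+24 = 49.
FIFO (arrival order): A B C D E.
A: 0→14, due 33, tardiness 0
B: 14→19, due 31, tardiness 0
C: 19→32, due 26, tardiness 6
D: 32→42, due 27, tardiness 15
E: 42→57, due 23, tardiness 34
Sum = 0+0+6+15+34 = 55.
Difference = 49 − 55 = -6.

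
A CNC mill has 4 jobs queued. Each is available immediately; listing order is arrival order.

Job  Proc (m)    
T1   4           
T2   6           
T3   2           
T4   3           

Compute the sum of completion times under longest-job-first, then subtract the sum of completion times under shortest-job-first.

13

LPT (decreasing processing time): T2 T1 T4 T3.
T2: 0→6
T1: 6→10
T4: 10→13
T3: 13→15
Sum = 6+10+13+15 = 44.
SPT (increasing processing time): T3 T4 T1 T2.
T3: 0→2
T4: 2→5
T1: 5→9
T2: 9→15
Sum = 2+5+9+15 = 31.
Difference = 44 − 31 = 13.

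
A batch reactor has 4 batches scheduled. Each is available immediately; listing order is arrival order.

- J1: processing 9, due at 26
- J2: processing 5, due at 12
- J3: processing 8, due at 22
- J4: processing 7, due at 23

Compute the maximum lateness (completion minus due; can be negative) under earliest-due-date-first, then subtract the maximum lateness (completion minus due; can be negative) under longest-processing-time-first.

EDD (increasing due date): J2 J3 J4 J1.
J2: 0→5, due 12, lateness -7
J3: 5→13, due 22, lateness -9
J4: 13→20, due 23, lateness -3
J1: 20→29, due 26, lateness 3
Maximum = 3.
LPT (decreasing processing time): J1 J3 J4 J2.
J1: 0→9, due 26, lateness -17
J3: 9→17, due 22, lateness -5
J4: 17→24, due 23, lateness 1
J2: 24→29, due 12, lateness 17
Maximum = 17.
Difference = 3 − 17 = -14.

-14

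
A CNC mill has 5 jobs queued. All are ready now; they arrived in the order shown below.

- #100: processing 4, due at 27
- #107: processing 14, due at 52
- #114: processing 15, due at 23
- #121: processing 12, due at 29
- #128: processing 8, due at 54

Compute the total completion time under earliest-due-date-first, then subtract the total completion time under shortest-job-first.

EDD (increasing due date): #114 #100 #121 #107 #128.
#114: 0→15
#100: 15→19
#121: 19→31
#107: 31→45
#128: 45→53
Sum = 15+19+31+45+53 = 163.
SPT (increasing processing time): #100 #128 #121 #107 #114.
#100: 0→4
#128: 4→12
#121: 12→24
#107: 24→38
#114: 38→53
Sum = 4+12+24+38+53 = 131.
Difference = 163 − 131 = 32.

32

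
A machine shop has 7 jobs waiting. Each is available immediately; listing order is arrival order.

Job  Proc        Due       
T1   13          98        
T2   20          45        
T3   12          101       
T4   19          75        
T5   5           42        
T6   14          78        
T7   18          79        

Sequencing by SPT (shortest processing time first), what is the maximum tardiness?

SPT (increasing processing time): T5 T3 T1 T6 T7 T4 T2.
T5: 0→5, due 42, tardiness 0
T3: 5→17, due 101, tardiness 0
T1: 17→30, due 98, tardiness 0
T6: 30→44, due 78, tardiness 0
T7: 44→62, due 79, tardiness 0
T4: 62→81, due 75, tardiness 6
T2: 81→101, due 45, tardiness 56
Maximum = 56.

56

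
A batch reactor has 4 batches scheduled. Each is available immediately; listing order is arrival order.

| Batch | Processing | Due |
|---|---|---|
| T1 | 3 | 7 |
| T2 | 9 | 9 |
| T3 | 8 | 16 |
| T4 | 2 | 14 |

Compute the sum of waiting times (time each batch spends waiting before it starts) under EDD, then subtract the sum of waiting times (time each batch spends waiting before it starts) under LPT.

EDD (increasing due date): T1 T2 T4 T3.
T1: waits 0, runs 0→3
T2: waits 3, runs 3→12
T4: waits 12, runs 12→14
T3: waits 14, runs 14→22
Sum = 0+3+12+14 = 29.
LPT (decreasing processing time): T2 T3 T1 T4.
T2: waits 0, runs 0→9
T3: waits 9, runs 9→17
T1: waits 17, runs 17→20
T4: waits 20, runs 20→22
Sum = 0+9+17+20 = 46.
Difference = 29 − 46 = -17.

-17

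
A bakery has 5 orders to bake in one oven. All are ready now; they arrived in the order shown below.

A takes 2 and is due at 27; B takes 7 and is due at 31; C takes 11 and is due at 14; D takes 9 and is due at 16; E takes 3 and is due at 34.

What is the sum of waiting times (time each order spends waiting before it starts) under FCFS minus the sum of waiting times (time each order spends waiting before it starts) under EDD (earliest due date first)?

-22

FIFO (arrival order): A B C D E.
A: waits 0, runs 0→2
B: waits 2, runs 2→9
C: waits 9, runs 9→20
D: waits 20, runs 20→29
E: waits 29, runs 29→32
Sum = 0+2+9+20+29 = 60.
EDD (increasing due date): C D A B E.
C: waits 0, runs 0→11
D: waits 11, runs 11→20
A: waits 20, runs 20→22
B: waits 22, runs 22→29
E: waits 29, runs 29→32
Sum = 0+11+20+22+29 = 82.
Difference = 60 − 82 = -22.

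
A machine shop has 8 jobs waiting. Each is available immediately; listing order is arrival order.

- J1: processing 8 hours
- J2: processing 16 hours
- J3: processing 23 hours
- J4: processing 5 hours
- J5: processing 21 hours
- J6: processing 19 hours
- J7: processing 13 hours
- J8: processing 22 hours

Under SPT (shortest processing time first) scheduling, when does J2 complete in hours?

SPT (increasing processing time): J4 J1 J7 J2 J6 J5 J8 J3.
J4: 0→5
J1: 5→13
J7: 13→26
J2: 26→42

42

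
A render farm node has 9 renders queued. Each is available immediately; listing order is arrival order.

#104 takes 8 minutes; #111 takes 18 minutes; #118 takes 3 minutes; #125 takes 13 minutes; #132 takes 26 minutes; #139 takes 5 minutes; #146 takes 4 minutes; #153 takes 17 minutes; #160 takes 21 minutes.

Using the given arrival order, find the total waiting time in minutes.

FIFO (arrival order): #104 #111 #118 #125 #132 #139 #146 #153 #160.
#104: waits 0, runs 0→8
#111: waits 8, runs 8→26
#118: waits 26, runs 26→29
#125: waits 29, runs 29→42
#132: waits 42, runs 42→68
#139: waits 68, runs 68→73
#146: waits 73, runs 73→77
#153: waits 77, runs 77→94
#160: waits 94, runs 94→115
Sum = 0+8+26+29+42+68+73+77+94 = 417.

417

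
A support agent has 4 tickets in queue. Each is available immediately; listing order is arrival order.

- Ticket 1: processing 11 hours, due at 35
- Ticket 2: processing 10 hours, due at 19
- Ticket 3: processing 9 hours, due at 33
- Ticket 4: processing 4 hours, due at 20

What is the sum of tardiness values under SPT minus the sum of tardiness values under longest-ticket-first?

SPT (increasing processing time): Ticket 4 Ticket 3 Ticket 2 Ticket 1.
Ticket 4: 0→4, due 20, tardiness 0
Ticket 3: 4→13, due 33, tardiness 0
Ticket 2: 13→23, due 19, tardiness 4
Ticket 1: 23→34, due 35, tardiness 0
Sum = 0+0+4+0 = 4.
LPT (decreasing processing time): Ticket 1 Ticket 2 Ticket 3 Ticket 4.
Ticket 1: 0→11, due 35, tardiness 0
Ticket 2: 11→21, due 19, tardiness 2
Ticket 3: 21→30, due 33, tardiness 0
Ticket 4: 30→34, due 20, tardiness 14
Sum = 0+2+0+14 = 16.
Difference = 4 − 16 = -12.

-12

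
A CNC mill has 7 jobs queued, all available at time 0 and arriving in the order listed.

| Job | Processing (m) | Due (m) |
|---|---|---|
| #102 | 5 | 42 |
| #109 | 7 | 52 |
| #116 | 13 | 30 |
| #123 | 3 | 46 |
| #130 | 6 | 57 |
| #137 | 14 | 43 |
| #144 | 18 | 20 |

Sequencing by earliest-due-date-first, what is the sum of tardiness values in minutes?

32

EDD (increasing due date): #144 #116 #102 #137 #123 #109 #130.
#144: 0→18, due 20, tardiness 0
#116: 18→31, due 30, tardiness 1
#102: 31→36, due 42, tardiness 0
#137: 36→50, due 43, tardiness 7
#123: 50→53, due 46, tardiness 7
#109: 53→60, due 52, tardiness 8
#130: 60→66, due 57, tardiness 9
Sum = 0+1+0+7+7+8+9 = 32.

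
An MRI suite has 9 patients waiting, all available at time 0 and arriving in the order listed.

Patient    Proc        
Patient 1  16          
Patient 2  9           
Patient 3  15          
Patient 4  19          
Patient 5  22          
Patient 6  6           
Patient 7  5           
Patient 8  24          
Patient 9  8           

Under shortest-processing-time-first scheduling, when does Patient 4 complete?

78

SPT (increasing processing time): Patient 7 Patient 6 Patient 9 Patient 2 Patient 3 Patient 1 Patient 4 Patient 5 Patient 8.
Patient 7: 0→5
Patient 6: 5→11
Patient 9: 11→19
Patient 2: 19→28
Patient 3: 28→43
Patient 1: 43→59
Patient 4: 59→78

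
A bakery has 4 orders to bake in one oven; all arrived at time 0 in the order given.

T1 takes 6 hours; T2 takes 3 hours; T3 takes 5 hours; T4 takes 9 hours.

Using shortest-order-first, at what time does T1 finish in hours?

14

SPT (increasing processing time): T2 T3 T1 T4.
T2: 0→3
T3: 3→8
T1: 8→14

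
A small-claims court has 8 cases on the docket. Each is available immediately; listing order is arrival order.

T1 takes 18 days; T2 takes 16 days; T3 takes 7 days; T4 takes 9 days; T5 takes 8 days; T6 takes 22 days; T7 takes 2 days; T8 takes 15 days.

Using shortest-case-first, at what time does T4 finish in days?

SPT (increasing processing time): T7 T3 T5 T4 T8 T2 T1 T6.
T7: 0→2
T3: 2→9
T5: 9→17
T4: 17→26

26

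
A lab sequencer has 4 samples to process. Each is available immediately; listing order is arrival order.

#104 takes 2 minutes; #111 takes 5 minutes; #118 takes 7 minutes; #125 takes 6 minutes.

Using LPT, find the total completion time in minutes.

LPT (decreasing processing time): #118 #125 #111 #104.
#118: 0→7
#125: 7→13
#111: 13→18
#104: 18→20
Sum = 7+13+18+20 = 58.

58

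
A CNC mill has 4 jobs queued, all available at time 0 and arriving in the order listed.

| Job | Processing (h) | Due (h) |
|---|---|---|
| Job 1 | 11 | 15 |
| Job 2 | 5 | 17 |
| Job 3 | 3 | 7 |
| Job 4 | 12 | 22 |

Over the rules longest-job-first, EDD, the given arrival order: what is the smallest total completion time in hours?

67

LPT (decreasing processing time): Job 4 Job 1 Job 2 Job 3.
Job 4: 0→12
Job 1: 12→23
Job 2: 23→28
Job 3: 28→31
Sum = 12+23+28+31 = 94.
EDD (increasing due date): Job 3 Job 1 Job 2 Job 4.
Job 3: 0→3
Job 1: 3→14
Job 2: 14→19
Job 4: 19→31
Sum = 3+14+19+31 = 67.
FIFO (arrival order): Job 1 Job 2 Job 3 Job 4.
Job 1: 0→11
Job 2: 11→16
Job 3: 16→19
Job 4: 19→31
Sum = 11+16+19+31 = 77.
LPT 94, EDD 67, FIFO 77 → minimum 67.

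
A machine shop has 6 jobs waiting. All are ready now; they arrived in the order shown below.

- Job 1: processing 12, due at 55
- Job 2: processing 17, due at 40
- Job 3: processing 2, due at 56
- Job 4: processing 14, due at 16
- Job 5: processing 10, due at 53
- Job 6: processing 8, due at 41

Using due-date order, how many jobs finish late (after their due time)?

EDD (increasing due date): Job 4 Job 2 Job 6 Job 5 Job 1 Job 3.
Job 4: 0→14, due 16, tardiness 0
Job 2: 14→31, due 40, tardiness 0
Job 6: 31→39, due 41, tardiness 0
Job 5: 39→49, due 53, tardiness 0
Job 1: 49→61, due 55, tardiness 6
Job 3: 61→63, due 56, tardiness 7
Late jobs: 2.

2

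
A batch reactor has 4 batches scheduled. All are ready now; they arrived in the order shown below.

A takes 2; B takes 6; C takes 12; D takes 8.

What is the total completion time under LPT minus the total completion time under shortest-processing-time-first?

LPT (decreasing processing time): C D B A.
C: 0→12
D: 12→20
B: 20→26
A: 26→28
Sum = 12+20+26+28 = 86.
SPT (increasing processing time): A B D C.
A: 0→2
B: 2→8
D: 8→16
C: 16→28
Sum = 2+8+16+28 = 54.
Difference = 86 − 54 = 32.

32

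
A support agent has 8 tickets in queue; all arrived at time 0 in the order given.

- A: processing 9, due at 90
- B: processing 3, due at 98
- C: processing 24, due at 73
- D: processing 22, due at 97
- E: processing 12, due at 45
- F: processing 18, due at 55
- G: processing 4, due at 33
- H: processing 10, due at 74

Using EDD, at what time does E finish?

16

EDD (increasing due date): G E F C H A D B.
G: 0→4
E: 4→16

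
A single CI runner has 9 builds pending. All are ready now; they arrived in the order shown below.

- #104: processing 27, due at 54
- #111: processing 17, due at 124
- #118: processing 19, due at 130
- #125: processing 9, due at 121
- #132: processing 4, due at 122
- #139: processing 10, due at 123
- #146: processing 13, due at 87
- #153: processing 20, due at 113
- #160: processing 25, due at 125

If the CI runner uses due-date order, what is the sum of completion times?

721

EDD (increasing due date): #104 #146 #153 #125 #132 #139 #111 #160 #118.
#104: 0→27
#146: 27→40
#153: 40→60
#125: 60→69
#132: 69→73
#139: 73→83
#111: 83→100
#160: 100→125
#118: 125→144
Sum = 27+40+60+69+73+83+100+125+144 = 721.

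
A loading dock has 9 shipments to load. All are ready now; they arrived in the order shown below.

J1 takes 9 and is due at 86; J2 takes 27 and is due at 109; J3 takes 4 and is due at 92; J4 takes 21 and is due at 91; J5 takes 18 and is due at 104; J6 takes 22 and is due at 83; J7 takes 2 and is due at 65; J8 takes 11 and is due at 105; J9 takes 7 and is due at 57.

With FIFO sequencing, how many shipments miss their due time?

4

FIFO (arrival order): J1 J2 J3 J4 J5 J6 J7 J8 J9.
J1: 0→9, due 86, tardiness 0
J2: 9→36, due 109, tardiness 0
J3: 36→40, due 92, tardiness 0
J4: 40→61, due 91, tardiness 0
J5: 61→79, due 104, tardiness 0
J6: 79→101, due 83, tardiness 18
J7: 101→103, due 65, tardiness 38
J8: 103→114, due 105, tardiness 9
J9: 114→121, due 57, tardiness 64
Late shipments: 4.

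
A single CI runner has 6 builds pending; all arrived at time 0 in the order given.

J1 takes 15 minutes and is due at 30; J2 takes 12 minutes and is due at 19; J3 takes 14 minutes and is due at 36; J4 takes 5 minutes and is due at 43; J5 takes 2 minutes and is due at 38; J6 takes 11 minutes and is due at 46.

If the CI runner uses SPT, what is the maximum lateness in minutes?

29

SPT (increasing processing time): J5 J4 J6 J2 J3 J1.
J5: 0→2, due 38, lateness -36
J4: 2→7, due 43, lateness -36
J6: 7→18, due 46, lateness -28
J2: 18→30, due 19, lateness 11
J3: 30→44, due 36, lateness 8
J1: 44→59, due 30, lateness 29
Maximum = 29.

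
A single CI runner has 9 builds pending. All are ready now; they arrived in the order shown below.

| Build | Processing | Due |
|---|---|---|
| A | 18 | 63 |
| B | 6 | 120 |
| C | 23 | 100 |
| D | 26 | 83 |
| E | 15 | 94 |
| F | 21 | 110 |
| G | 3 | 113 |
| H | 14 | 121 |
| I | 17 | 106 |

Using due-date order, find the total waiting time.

674

EDD (increasing due date): A D E C I F G B H.
A: waits 0, runs 0→18
D: waits 18, runs 18→44
E: waits 44, runs 44→59
C: waits 59, runs 59→82
I: waits 82, runs 82→99
F: waits 99, runs 99→120
G: waits 120, runs 120→123
B: waits 123, runs 123→129
H: waits 129, runs 129→143
Sum = 0+18+44+59+82+99+120+123+129 = 674.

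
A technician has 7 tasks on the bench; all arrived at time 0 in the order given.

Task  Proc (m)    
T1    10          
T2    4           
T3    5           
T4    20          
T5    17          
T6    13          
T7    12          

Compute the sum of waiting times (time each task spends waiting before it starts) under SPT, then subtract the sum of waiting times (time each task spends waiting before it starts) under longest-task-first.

SPT (increasing processing time): T2 T3 T1 T7 T6 T5 T4.
T2: waits 0, runs 0→4
T3: waits 4, runs 4→9
T1: waits 9, runs 9→19
T7: waits 19, runs 19→31
T6: waits 31, runs 31→44
T5: waits 44, runs 44→61
T4: waits 61, runs 61→81
Sum = 0+4+9+19+31+44+61 = 168.
LPT (decreasing processing time): T4 T5 T6 T7 T1 T3 T2.
T4: waits 0, runs 0→20
T5: waits 20, runs 20→37
T6: waits 37, runs 37→50
T7: waits 50, runs 50→62
T1: waits 62, runs 62→72
T3: waits 72, runs 72→77
T2: waits 77, runs 77→81
Sum = 0+20+37+50+62+72+77 = 318.
Difference = 168 − 318 = -150.

-150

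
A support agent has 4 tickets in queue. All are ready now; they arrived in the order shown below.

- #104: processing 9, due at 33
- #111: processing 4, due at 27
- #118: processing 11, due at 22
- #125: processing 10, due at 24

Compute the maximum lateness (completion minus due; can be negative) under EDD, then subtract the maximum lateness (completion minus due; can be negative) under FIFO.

-9

EDD (increasing due date): #118 #125 #111 #104.
#118: 0→11, due 22, lateness -11
#125: 11→21, due 24, lateness -3
#111: 21→25, due 27, lateness -2
#104: 25→34, due 33, lateness 1
Maximum = 1.
FIFO (arrival order): #104 #111 #118 #125.
#104: 0→9, due 33, lateness -24
#111: 9→13, due 27, lateness -14
#118: 13→24, due 22, lateness 2
#125: 24→34, due 24, lateness 10
Maximum = 10.
Difference = 1 − 10 = -9.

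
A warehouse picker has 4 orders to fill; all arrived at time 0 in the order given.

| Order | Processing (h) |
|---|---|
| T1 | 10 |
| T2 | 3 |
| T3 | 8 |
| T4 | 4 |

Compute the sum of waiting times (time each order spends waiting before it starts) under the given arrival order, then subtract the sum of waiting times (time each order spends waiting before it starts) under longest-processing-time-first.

FIFO (arrival order): T1 T2 T3 T4.
T1: waits 0, runs 0→10
T2: waits 10, runs 10→13
T3: waits 13, runs 13→21
T4: waits 21, runs 21→25
Sum = 0+10+13+21 = 44.
LPT (decreasing processing time): T1 T3 T4 T2.
T1: waits 0, runs 0→10
T3: waits 10, runs 10→18
T4: waits 18, runs 18→22
T2: waits 22, runs 22→25
Sum = 0+10+18+22 = 50.
Difference = 44 − 50 = -6.

-6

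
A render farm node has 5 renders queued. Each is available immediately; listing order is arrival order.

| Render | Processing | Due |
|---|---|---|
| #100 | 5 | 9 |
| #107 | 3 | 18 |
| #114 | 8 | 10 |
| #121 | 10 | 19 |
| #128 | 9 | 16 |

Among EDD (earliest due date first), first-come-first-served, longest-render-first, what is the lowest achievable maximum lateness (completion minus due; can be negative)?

16

EDD (increasing due date): #100 #114 #128 #107 #121.
#100: 0→5, due 9, lateness -4
#114: 5→13, due 10, lateness 3
#128: 13→22, due 16, lateness 6
#107: 22→25, due 18, lateness 7
#121: 25→35, due 19, lateness 16
Maximum = 16.
FIFO (arrival order): #100 #107 #114 #121 #128.
#100: 0→5, due 9, lateness -4
#107: 5→8, due 18, lateness -10
#114: 8→16, due 10, lateness 6
#121: 16→26, due 19, lateness 7
#128: 26→35, due 16, lateness 19
Maximum = 19.
LPT (decreasing processing time): #121 #128 #114 #100 #107.
#121: 0→10, due 19, lateness -9
#128: 10→19, due 16, lateness 3
#114: 19→27, due 10, lateness 17
#100: 27→32, due 9, lateness 23
#107: 32→35, due 18, lateness 17
Maximum = 23.
EDD 16, FIFO 19, LPT 23 → minimum 16.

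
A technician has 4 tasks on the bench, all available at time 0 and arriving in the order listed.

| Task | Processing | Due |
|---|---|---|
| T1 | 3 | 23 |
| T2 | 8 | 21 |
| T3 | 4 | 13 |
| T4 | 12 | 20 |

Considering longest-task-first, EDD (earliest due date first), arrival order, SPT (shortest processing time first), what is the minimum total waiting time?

25

LPT (decreasing processing time): T4 T2 T3 T1.
T4: waits 0, runs 0→12
T2: waits 12, runs 12→20
T3: waits 20, runs 20→24
T1: waits 24, runs 24→27
Sum = 0+12+20+24 = 56.
EDD (increasing due date): T3 T4 T2 T1.
T3: waits 0, runs 0→4
T4: waits 4, runs 4→16
T2: waits 16, runs 16→24
T1: waits 24, runs 24→27
Sum = 0+4+16+24 = 44.
FIFO (arrival order): T1 T2 T3 T4.
T1: waits 0, runs 0→3
T2: waits 3, runs 3→11
T3: waits 11, runs 11→15
T4: waits 15, runs 15→27
Sum = 0+3+11+15 = 29.
SPT (increasing processing time): T1 T3 T2 T4.
T1: waits 0, runs 0→3
T3: waits 3, runs 3→7
T2: waits 7, runs 7→15
T4: waits 15, runs 15→27
Sum = 0+3+7+15 = 25.
LPT 56, EDD 44, FIFO 29, SPT 25 → minimum 25.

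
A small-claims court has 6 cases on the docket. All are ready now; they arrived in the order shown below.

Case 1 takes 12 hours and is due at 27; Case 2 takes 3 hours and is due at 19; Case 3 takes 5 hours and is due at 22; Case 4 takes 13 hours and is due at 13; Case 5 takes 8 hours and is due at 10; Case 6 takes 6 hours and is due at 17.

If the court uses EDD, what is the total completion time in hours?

168

EDD (increasing due date): Case 5 Case 4 Case 6 Case 2 Case 3 Case 1.
Case 5: 0→8
Case 4: 8→21
Case 6: 21→27
Case 2: 27→30
Case 3: 30→35
Case 1: 35→47
Sum = 8+21+27+30+35+47 = 168.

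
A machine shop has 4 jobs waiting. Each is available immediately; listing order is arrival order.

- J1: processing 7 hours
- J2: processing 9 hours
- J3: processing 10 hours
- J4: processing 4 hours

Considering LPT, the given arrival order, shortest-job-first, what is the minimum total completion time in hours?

65

LPT (decreasing processing time): J3 J2 J1 J4.
J3: 0→10
J2: 10→19
J1: 19→26
J4: 26→30
Sum = 10+19+26+30 = 85.
FIFO (arrival order): J1 J2 J3 J4.
J1: 0→7
J2: 7→16
J3: 16→26
J4: 26→30
Sum = 7+16+26+30 = 79.
SPT (increasing processing time): J4 J1 J2 J3.
J4: 0→4
J1: 4→11
J2: 11→20
J3: 20→30
Sum = 4+11+20+30 = 65.
LPT 85, FIFO 79, SPT 65 → minimum 65.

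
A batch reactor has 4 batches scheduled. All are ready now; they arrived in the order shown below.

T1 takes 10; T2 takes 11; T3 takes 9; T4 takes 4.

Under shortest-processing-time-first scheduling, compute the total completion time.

74

SPT (increasing processing time): T4 T3 T1 T2.
T4: 0→4
T3: 4→13
T1: 13→23
T2: 23→34
Sum = 4+13+23+34 = 74.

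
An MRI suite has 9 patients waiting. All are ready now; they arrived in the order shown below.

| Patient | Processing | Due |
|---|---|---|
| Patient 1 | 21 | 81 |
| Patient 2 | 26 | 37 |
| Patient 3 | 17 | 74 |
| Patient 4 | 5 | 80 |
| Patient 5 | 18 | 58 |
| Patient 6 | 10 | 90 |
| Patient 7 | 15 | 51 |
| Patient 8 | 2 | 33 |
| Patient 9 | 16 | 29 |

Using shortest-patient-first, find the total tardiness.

160

SPT (increasing processing time): Patient 8 Patient 4 Patient 6 Patient 7 Patient 9 Patient 3 Patient 5 Patient 1 Patient 2.
Patient 8: 0→2, due 33, tardiness 0
Patient 4: 2→7, due 80, tardiness 0
Patient 6: 7→17, due 90, tardiness 0
Patient 7: 17→32, due 51, tardiness 0
Patient 9: 32→48, due 29, tardiness 19
Patient 3: 48→65, due 74, tardiness 0
Patient 5: 65→83, due 58, tardiness 25
Patient 1: 83→104, due 81, tardiness 23
Patient 2: 104→130, due 37, tardiness 93
Sum = 0+0+0+0+19+0+25+23+93 = 160.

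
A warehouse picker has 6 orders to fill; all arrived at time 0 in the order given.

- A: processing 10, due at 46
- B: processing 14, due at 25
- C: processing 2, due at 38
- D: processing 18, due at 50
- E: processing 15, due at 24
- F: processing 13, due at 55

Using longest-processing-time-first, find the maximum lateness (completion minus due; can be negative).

34

LPT (decreasing processing time): D E B F A C.
D: 0→18, due 50, lateness -32
E: 18→33, due 24, lateness 9
B: 33→47, due 25, lateness 22
F: 47→60, due 55, lateness 5
A: 60→70, due 46, lateness 24
C: 70→72, due 38, lateness 34
Maximum = 34.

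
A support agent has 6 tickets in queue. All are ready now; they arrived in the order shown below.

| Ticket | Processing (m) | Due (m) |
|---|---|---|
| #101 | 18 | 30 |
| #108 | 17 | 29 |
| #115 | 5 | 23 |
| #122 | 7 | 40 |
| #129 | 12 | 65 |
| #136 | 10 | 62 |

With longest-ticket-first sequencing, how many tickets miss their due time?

LPT (decreasing processing time): #101 #108 #129 #136 #122 #115.
#101: 0→18, due 30, tardiness 0
#108: 18→35, due 29, tardiness 6
#129: 35→47, due 65, tardiness 0
#136: 47→57, due 62, tardiness 0
#122: 57→64, due 40, tardiness 24
#115: 64→69, due 23, tardiness 46
Late tickets: 3.

3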